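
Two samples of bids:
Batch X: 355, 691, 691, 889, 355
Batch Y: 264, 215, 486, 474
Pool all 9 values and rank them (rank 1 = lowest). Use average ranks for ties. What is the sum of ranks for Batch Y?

14

Sorted (ascending): 215, 264, 355, 355, 474, 486, 691, 691, 889
The 2 values of 355 occupy positions 3–4 → average rank (3+4)/2 = 3.5.
The 2 values of 691 occupy positions 7–8 → average rank (7+8)/2 = 7.5.
Batch Y values → pooled ranks: 264→2, 215→1, 486→6, 474→5
Rank sum = 2 + 1 + 6 + 5 = 14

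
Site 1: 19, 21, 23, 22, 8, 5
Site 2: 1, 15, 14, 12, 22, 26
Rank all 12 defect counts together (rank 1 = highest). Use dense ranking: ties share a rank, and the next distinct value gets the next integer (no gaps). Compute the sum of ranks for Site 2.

Sorted (descending): 26, 23, 22, 22, 21, 19, 15, 14, 12, 8, 5, 1
The 2 values of 22 share dense rank 3.
Remaining distinct values take the next consecutive integers.
Site 2 values → pooled ranks: 1→11, 15→6, 14→7, 12→8, 22→3, 26→1
Rank sum = 11 + 6 + 7 + 8 + 3 + 1 = 36

36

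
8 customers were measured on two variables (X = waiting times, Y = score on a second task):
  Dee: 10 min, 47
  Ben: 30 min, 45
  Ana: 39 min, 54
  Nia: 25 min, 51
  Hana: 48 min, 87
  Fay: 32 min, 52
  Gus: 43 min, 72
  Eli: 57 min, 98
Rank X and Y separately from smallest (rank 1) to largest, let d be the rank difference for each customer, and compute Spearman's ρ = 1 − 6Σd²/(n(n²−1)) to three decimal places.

Ranks of variable 1: 1, 3, 5, 2, 7, 4, 6, 8
Ranks of variable 2: 2, 1, 5, 3, 7, 4, 6, 8
d = r₁ − r₂: -1, 2, 0, -1, 0, 0, 0, 0
d²: 1, 4, 0, 1, 0, 0, 0, 0; Σd² = 6
ρ = 1 − 6·6/(8·63) = 1 − 36/504 = 0.929

0.929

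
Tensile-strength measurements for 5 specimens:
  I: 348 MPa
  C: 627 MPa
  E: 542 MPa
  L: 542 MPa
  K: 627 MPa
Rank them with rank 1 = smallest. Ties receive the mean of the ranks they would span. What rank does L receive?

Sorted (ascending): 348, 542, 542, 627, 627
The 2 values of 542 occupy positions 2–3 → average rank (2+3)/2 = 2.5.
The 2 values of 627 occupy positions 4–5 → average rank (4+5)/2 = 4.5.
L has value 542 MPa → rank 2.5.

2.5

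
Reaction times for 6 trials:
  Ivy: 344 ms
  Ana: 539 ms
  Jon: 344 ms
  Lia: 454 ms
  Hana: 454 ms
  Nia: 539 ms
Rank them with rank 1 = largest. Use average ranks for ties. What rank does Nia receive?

Sorted (descending): 539, 539, 454, 454, 344, 344
The 2 values of 539 occupy positions 1–2 → average rank (1+2)/2 = 1.5.
The 2 values of 454 occupy positions 3–4 → average rank (3+4)/2 = 3.5.
The 2 values of 344 occupy positions 5–6 → average rank (5+6)/2 = 5.5.
Nia has value 539 ms → rank 1.5.

1.5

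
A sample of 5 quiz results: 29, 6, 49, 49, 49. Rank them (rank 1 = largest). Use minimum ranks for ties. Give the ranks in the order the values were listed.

Sorted (descending): 49, 49, 49, 29, 6
The 3 values of 49 occupy positions 1–3 → each gets rank 1.

4, 5, 1, 1, 1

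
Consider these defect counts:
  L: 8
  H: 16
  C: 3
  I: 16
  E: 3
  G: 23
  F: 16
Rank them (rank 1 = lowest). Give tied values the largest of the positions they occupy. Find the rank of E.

2

Sorted (ascending): 3, 3, 8, 16, 16, 16, 23
The 2 values of 3 occupy positions 1–2 → each gets rank 2.
The 3 values of 16 occupy positions 4–6 → each gets rank 6.
E has value 3 → rank 2.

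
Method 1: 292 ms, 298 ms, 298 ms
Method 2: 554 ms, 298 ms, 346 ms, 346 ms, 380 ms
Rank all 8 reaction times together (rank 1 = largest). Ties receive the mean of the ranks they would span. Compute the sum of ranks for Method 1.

Sorted (descending): 554, 380, 346, 346, 298, 298, 298, 292
The 2 values of 346 occupy positions 3–4 → average rank (3+4)/2 = 3.5.
The 3 values of 298 occupy positions 5–7 → average rank 6.
Method 1 values → pooled ranks: 292→8, 298→6, 298→6
Rank sum = 8 + 6 + 6 = 20

20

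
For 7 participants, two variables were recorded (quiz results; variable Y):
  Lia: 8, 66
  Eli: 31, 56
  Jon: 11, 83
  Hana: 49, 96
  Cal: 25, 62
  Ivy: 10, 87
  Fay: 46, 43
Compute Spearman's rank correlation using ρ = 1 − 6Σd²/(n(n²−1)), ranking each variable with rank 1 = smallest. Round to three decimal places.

-0.143

Ranks of variable 1: 1, 5, 3, 7, 4, 2, 6
Ranks of variable 2: 4, 2, 5, 7, 3, 6, 1
d = r₁ − r₂: -3, 3, -2, 0, 1, -4, 5
d²: 9, 9, 4, 0, 1, 16, 25; Σd² = 64
ρ = 1 − 6·64/(7·48) = 1 − 384/336 = -0.143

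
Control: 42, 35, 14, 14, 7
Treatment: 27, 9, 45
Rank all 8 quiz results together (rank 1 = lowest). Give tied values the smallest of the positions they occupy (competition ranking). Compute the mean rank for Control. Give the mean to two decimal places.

4.00

Sorted (ascending): 7, 9, 14, 14, 27, 35, 42, 45
The 2 values of 14 occupy positions 3–4 → each gets rank 3.
Control values → pooled ranks: 42→7, 35→6, 14→3, 14→3, 7→1
Mean rank = (7 + 6 + 3 + 3 + 1) / 5 = 4.00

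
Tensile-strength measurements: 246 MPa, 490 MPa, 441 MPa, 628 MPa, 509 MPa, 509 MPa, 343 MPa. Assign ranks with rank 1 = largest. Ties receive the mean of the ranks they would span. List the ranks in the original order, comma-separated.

7, 4, 5, 1, 2.5, 2.5, 6

Sorted (descending): 628, 509, 509, 490, 441, 343, 246
The 2 values of 509 occupy positions 2–3 → average rank (2+3)/2 = 2.5.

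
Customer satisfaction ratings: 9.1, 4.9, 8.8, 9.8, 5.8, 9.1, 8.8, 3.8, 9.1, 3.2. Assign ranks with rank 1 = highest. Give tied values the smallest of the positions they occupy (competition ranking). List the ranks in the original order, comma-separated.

2, 8, 5, 1, 7, 2, 5, 9, 2, 10

Sorted (descending): 9.8, 9.1, 9.1, 9.1, 8.8, 8.8, 5.8, 4.9, 3.8, 3.2
The 3 values of 9.1 occupy positions 2–4 → each gets rank 2.
The 2 values of 8.8 occupy positions 5–6 → each gets rank 5.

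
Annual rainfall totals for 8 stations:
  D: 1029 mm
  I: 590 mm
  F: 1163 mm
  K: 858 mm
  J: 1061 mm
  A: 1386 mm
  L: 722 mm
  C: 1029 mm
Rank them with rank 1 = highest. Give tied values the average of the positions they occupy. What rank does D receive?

Sorted (descending): 1386, 1163, 1061, 1029, 1029, 858, 722, 590
The 2 values of 1029 occupy positions 4–5 → average rank (4+5)/2 = 4.5.
D has value 1029 mm → rank 4.5.

4.5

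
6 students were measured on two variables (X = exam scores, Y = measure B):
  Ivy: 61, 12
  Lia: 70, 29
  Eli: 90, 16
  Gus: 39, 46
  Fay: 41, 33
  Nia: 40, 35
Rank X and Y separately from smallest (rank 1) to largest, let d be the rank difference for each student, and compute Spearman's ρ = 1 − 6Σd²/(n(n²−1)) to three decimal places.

-0.829

Ranks of variable 1: 4, 5, 6, 1, 3, 2
Ranks of variable 2: 1, 3, 2, 6, 4, 5
d = r₁ − r₂: 3, 2, 4, -5, -1, -3
d²: 9, 4, 16, 25, 1, 9; Σd² = 64
ρ = 1 − 6·64/(6·35) = 1 − 384/210 = -0.829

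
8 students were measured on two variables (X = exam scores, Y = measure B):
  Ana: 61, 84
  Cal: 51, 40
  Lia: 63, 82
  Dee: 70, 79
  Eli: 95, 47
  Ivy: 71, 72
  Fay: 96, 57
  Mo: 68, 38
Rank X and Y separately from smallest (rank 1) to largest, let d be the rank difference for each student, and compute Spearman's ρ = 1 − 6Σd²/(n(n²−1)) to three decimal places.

-0.143

Ranks of variable 1: 2, 1, 3, 5, 7, 6, 8, 4
Ranks of variable 2: 8, 2, 7, 6, 3, 5, 4, 1
d = r₁ − r₂: -6, -1, -4, -1, 4, 1, 4, 3
d²: 36, 1, 16, 1, 16, 1, 16, 9; Σd² = 96
ρ = 1 − 6·96/(8·63) = 1 − 576/504 = -0.143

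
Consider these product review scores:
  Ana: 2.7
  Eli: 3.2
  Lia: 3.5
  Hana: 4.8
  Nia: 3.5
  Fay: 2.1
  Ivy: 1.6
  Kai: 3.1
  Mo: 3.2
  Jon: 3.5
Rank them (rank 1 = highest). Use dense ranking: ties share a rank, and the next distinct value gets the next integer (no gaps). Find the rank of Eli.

Sorted (descending): 4.8, 3.5, 3.5, 3.5, 3.2, 3.2, 3.1, 2.7, 2.1, 1.6
The 3 values of 3.5 share dense rank 2.
The 2 values of 3.2 share dense rank 3.
Remaining distinct values take the next consecutive integers.
Eli has value 3.2 → rank 3.

3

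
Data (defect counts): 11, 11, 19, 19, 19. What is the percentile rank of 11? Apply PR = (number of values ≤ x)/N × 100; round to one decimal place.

40.0

N = 5.
Strictly below 11: 0. Equal to 11: 2.
PR = 2/5 × 100 = 40.0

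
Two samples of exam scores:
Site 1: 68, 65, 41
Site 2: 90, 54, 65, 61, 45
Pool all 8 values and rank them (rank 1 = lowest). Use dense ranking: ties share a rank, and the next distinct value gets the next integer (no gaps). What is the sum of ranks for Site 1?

12

Sorted (ascending): 41, 45, 54, 61, 65, 65, 68, 90
The 2 values of 65 share dense rank 5.
Remaining distinct values take the next consecutive integers.
Site 1 values → pooled ranks: 68→6, 65→5, 41→1
Rank sum = 6 + 5 + 1 = 12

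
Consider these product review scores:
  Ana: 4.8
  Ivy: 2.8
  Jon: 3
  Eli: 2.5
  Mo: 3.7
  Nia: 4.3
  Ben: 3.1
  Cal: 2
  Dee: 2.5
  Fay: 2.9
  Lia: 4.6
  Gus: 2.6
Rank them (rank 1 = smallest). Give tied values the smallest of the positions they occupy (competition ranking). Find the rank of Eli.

Sorted (ascending): 2, 2.5, 2.5, 2.6, 2.8, 2.9, 3, 3.1, 3.7, 4.3, 4.6, 4.8
The 2 values of 2.5 occupy positions 2–3 → each gets rank 2.
Eli has value 2.5 → rank 2.

2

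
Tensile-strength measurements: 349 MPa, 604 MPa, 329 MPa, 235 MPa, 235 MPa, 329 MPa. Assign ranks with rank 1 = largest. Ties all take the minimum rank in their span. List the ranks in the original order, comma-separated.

2, 1, 3, 5, 5, 3

Sorted (descending): 604, 349, 329, 329, 235, 235
The 2 values of 329 occupy positions 3–4 → each gets rank 3.
The 2 values of 235 occupy positions 5–6 → each gets rank 5.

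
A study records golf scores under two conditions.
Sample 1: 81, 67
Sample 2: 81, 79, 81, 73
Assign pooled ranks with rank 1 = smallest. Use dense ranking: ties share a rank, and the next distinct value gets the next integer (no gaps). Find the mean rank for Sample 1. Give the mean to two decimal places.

Sorted (ascending): 67, 73, 79, 81, 81, 81
The 3 values of 81 share dense rank 4.
Remaining distinct values take the next consecutive integers.
Sample 1 values → pooled ranks: 81→4, 67→1
Mean rank = (4 + 1) / 2 = 2.50

2.50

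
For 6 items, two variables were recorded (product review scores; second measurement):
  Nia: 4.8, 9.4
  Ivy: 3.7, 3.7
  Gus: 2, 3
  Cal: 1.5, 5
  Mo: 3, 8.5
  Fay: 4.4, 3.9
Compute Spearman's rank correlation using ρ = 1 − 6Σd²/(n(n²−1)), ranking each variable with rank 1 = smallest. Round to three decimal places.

0.371

Ranks of variable 1: 6, 4, 2, 1, 3, 5
Ranks of variable 2: 6, 2, 1, 4, 5, 3
d = r₁ − r₂: 0, 2, 1, -3, -2, 2
d²: 0, 4, 1, 9, 4, 4; Σd² = 22
ρ = 1 − 6·22/(6·35) = 1 − 132/210 = 0.371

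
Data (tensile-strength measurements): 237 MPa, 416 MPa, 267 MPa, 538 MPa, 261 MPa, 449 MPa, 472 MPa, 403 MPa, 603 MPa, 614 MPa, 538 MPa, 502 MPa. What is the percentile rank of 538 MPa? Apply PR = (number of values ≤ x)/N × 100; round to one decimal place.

83.3

N = 12.
Strictly below 538: 8. Equal to 538: 2.
PR = 10/12 × 100 = 83.3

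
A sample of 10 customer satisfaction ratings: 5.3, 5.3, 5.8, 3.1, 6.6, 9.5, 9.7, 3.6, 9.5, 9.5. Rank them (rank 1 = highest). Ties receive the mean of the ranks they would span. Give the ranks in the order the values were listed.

Sorted (descending): 9.7, 9.5, 9.5, 9.5, 6.6, 5.8, 5.3, 5.3, 3.6, 3.1
The 3 values of 9.5 occupy positions 2–4 → average rank 3.
The 2 values of 5.3 occupy positions 7–8 → average rank (7+8)/2 = 7.5.

7.5, 7.5, 6, 10, 5, 3, 1, 9, 3, 3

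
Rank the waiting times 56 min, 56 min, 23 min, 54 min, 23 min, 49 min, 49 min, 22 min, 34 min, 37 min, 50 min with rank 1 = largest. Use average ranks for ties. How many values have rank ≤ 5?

Sorted (descending): 56, 56, 54, 50, 49, 49, 37, 34, 23, 23, 22
The 2 values of 56 occupy positions 1–2 → average rank (1+2)/2 = 1.5.
The 2 values of 49 occupy positions 5–6 → average rank (5+6)/2 = 5.5.
The 2 values of 23 occupy positions 9–10 → average rank (9+10)/2 = 9.5.
Ranks ≤ 5: {1.5, 1.5, 3, 4} → 4 values.

4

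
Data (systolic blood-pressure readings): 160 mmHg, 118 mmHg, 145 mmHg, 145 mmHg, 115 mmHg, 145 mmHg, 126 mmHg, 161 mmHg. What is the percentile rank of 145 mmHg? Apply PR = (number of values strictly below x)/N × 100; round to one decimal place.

37.5

N = 8.
Strictly below 145: 3. Equal to 145: 3.
PR = 3/8 × 100 = 37.5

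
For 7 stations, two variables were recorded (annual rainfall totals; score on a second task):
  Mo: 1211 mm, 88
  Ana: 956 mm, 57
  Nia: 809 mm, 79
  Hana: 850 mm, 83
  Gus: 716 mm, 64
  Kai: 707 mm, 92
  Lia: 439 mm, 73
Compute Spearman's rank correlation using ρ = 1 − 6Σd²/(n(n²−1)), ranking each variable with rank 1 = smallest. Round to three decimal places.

0.000

Ranks of variable 1: 7, 6, 4, 5, 3, 2, 1
Ranks of variable 2: 6, 1, 4, 5, 2, 7, 3
d = r₁ − r₂: 1, 5, 0, 0, 1, -5, -2
d²: 1, 25, 0, 0, 1, 25, 4; Σd² = 56
ρ = 1 − 6·56/(7·48) = 1 − 336/336 = 0.000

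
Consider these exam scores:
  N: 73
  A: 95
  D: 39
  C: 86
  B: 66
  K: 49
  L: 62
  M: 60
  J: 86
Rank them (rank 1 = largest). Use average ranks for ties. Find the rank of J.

Sorted (descending): 95, 86, 86, 73, 66, 62, 60, 49, 39
The 2 values of 86 occupy positions 2–3 → average rank (2+3)/2 = 2.5.
J has value 86 → rank 2.5.

2.5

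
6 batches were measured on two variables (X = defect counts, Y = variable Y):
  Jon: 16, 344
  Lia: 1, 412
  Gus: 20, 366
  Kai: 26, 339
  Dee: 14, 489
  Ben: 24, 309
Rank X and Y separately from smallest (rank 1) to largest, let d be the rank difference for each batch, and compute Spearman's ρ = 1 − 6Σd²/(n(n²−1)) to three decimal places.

Ranks of variable 1: 3, 1, 4, 6, 2, 5
Ranks of variable 2: 3, 5, 4, 2, 6, 1
d = r₁ − r₂: 0, -4, 0, 4, -4, 4
d²: 0, 16, 0, 16, 16, 16; Σd² = 64
ρ = 1 − 6·64/(6·35) = 1 − 384/210 = -0.829

-0.829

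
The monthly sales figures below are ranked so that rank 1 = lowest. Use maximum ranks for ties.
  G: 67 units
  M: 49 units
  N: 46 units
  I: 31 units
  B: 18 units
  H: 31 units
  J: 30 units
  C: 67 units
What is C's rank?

Sorted (ascending): 18, 30, 31, 31, 46, 49, 67, 67
The 2 values of 31 occupy positions 3–4 → each gets rank 4.
The 2 values of 67 occupy positions 7–8 → each gets rank 8.
C has value 67 units → rank 8.

8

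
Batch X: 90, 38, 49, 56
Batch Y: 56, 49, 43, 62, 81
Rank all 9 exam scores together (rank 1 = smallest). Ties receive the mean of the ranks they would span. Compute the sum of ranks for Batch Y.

Sorted (ascending): 38, 43, 49, 49, 56, 56, 62, 81, 90
The 2 values of 49 occupy positions 3–4 → average rank (3+4)/2 = 3.5.
The 2 values of 56 occupy positions 5–6 → average rank (5+6)/2 = 5.5.
Batch Y values → pooled ranks: 56→5.5, 49→3.5, 43→2, 62→7, 81→8
Rank sum = 5.5 + 3.5 + 2 + 7 + 8 = 26

26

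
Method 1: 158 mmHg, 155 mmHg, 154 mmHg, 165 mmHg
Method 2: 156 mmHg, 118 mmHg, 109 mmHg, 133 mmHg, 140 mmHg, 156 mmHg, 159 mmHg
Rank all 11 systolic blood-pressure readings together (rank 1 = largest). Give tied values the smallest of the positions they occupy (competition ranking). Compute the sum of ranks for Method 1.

Sorted (descending): 165, 159, 158, 156, 156, 155, 154, 140, 133, 118, 109
The 2 values of 156 occupy positions 4–5 → each gets rank 4.
Method 1 values → pooled ranks: 158→3, 155→6, 154→7, 165→1
Rank sum = 3 + 6 + 7 + 1 = 17

17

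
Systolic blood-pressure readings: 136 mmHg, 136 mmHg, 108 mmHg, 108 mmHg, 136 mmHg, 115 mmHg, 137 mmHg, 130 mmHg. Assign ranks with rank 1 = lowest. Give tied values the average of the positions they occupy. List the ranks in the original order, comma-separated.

Sorted (ascending): 108, 108, 115, 130, 136, 136, 136, 137
The 2 values of 108 occupy positions 1–2 → average rank (1+2)/2 = 1.5.
The 3 values of 136 occupy positions 5–7 → average rank 6.

6, 6, 1.5, 1.5, 6, 3, 8, 4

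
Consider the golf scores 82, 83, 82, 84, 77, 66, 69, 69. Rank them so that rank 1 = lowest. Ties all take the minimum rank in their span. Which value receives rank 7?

Sorted (ascending): 66, 69, 69, 77, 82, 82, 83, 84
The 2 values of 69 occupy positions 2–3 → each gets rank 2.
The 2 values of 82 occupy positions 5–6 → each gets rank 5.
Rank 7 → value 83.

83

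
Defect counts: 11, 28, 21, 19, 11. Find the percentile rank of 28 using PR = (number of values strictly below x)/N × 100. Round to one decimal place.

80.0

N = 5.
Strictly below 28: 4. Equal to 28: 1.
PR = 4/5 × 100 = 80.0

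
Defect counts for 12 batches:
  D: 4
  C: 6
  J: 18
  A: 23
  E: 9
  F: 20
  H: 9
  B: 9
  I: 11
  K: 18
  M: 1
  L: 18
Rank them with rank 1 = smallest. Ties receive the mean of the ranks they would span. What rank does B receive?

5

Sorted (ascending): 1, 4, 6, 9, 9, 9, 11, 18, 18, 18, 20, 23
The 3 values of 9 occupy positions 4–6 → average rank 5.
The 3 values of 18 occupy positions 8–10 → average rank 9.
B has value 9 → rank 5.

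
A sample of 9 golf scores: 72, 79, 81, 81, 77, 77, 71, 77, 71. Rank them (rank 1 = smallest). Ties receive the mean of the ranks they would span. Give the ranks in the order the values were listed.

Sorted (ascending): 71, 71, 72, 77, 77, 77, 79, 81, 81
The 2 values of 71 occupy positions 1–2 → average rank (1+2)/2 = 1.5.
The 3 values of 77 occupy positions 4–6 → average rank 5.
The 2 values of 81 occupy positions 8–9 → average rank (8+9)/2 = 8.5.

3, 7, 8.5, 8.5, 5, 5, 1.5, 5, 1.5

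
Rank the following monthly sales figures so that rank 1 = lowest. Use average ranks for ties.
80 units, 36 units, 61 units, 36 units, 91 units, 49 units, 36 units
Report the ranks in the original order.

Sorted (ascending): 36, 36, 36, 49, 61, 80, 91
The 3 values of 36 occupy positions 1–3 → average rank 2.

6, 2, 5, 2, 7, 4, 2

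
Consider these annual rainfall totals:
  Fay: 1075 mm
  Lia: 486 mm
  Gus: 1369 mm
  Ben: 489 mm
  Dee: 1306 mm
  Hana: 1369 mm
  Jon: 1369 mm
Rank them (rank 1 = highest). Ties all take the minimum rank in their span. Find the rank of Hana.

Sorted (descending): 1369, 1369, 1369, 1306, 1075, 489, 486
The 3 values of 1369 occupy positions 1–3 → each gets rank 1.
Hana has value 1369 mm → rank 1.

1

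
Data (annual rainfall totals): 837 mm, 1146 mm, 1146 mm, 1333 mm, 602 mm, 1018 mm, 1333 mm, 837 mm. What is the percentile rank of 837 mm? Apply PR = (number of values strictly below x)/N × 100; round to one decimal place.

12.5

N = 8.
Strictly below 837: 1. Equal to 837: 2.
PR = 1/8 × 100 = 12.5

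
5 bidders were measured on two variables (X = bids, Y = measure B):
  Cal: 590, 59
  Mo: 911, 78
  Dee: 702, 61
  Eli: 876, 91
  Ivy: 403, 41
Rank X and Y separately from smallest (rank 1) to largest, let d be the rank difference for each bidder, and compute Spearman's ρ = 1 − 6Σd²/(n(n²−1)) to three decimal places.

Ranks of variable 1: 2, 5, 3, 4, 1
Ranks of variable 2: 2, 4, 3, 5, 1
d = r₁ − r₂: 0, 1, 0, -1, 0
d²: 0, 1, 0, 1, 0; Σd² = 2
ρ = 1 − 6·2/(5·24) = 1 − 12/120 = 0.900

0.900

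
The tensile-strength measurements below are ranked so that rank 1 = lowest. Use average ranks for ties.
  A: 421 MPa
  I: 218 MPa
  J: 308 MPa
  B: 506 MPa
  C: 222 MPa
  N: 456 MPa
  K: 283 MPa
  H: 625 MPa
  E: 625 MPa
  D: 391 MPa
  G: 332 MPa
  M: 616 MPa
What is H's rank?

Sorted (ascending): 218, 222, 283, 308, 332, 391, 421, 456, 506, 616, 625, 625
The 2 values of 625 occupy positions 11–12 → average rank (11+12)/2 = 11.5.
H has value 625 MPa → rank 11.5.

11.5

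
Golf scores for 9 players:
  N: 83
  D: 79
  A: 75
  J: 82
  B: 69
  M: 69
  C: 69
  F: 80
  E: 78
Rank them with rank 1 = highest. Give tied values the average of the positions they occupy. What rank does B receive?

8

Sorted (descending): 83, 82, 80, 79, 78, 75, 69, 69, 69
The 3 values of 69 occupy positions 7–9 → average rank 8.
B has value 69 → rank 8.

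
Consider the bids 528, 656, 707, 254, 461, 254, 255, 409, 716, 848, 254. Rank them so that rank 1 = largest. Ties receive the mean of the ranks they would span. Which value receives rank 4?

656

Sorted (descending): 848, 716, 707, 656, 528, 461, 409, 255, 254, 254, 254
The 3 values of 254 occupy positions 9–11 → average rank 10.
Rank 4 → value 656.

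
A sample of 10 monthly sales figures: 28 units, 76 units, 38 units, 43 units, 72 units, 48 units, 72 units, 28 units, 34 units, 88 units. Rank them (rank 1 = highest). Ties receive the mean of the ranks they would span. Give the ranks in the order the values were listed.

Sorted (descending): 88, 76, 72, 72, 48, 43, 38, 34, 28, 28
The 2 values of 72 occupy positions 3–4 → average rank (3+4)/2 = 3.5.
The 2 values of 28 occupy positions 9–10 → average rank (9+10)/2 = 9.5.

9.5, 2, 7, 6, 3.5, 5, 3.5, 9.5, 8, 1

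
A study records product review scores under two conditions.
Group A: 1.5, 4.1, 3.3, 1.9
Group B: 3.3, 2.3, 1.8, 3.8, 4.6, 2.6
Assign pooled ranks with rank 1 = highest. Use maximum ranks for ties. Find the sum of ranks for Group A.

25

Sorted (descending): 4.6, 4.1, 3.8, 3.3, 3.3, 2.6, 2.3, 1.9, 1.8, 1.5
The 2 values of 3.3 occupy positions 4–5 → each gets rank 5.
Group A values → pooled ranks: 1.5→10, 4.1→2, 3.3→5, 1.9→8
Rank sum = 10 + 2 + 5 + 8 = 25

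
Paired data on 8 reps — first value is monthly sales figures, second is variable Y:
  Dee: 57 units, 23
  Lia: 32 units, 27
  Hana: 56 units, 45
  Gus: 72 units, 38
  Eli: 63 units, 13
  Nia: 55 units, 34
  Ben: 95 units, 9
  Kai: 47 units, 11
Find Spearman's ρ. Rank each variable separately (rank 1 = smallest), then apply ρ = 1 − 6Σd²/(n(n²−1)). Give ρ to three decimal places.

Ranks of variable 1: 5, 1, 4, 7, 6, 3, 8, 2
Ranks of variable 2: 4, 5, 8, 7, 3, 6, 1, 2
d = r₁ − r₂: 1, -4, -4, 0, 3, -3, 7, 0
d²: 1, 16, 16, 0, 9, 9, 49, 0; Σd² = 100
ρ = 1 − 6·100/(8·63) = 1 − 600/504 = -0.190

-0.190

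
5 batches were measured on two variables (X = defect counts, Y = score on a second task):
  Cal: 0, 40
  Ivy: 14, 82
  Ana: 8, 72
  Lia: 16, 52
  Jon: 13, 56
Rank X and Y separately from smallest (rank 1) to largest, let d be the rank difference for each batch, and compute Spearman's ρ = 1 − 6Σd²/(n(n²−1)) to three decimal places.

Ranks of variable 1: 1, 4, 2, 5, 3
Ranks of variable 2: 1, 5, 4, 2, 3
d = r₁ − r₂: 0, -1, -2, 3, 0
d²: 0, 1, 4, 9, 0; Σd² = 14
ρ = 1 − 6·14/(5·24) = 1 − 84/120 = 0.300

0.300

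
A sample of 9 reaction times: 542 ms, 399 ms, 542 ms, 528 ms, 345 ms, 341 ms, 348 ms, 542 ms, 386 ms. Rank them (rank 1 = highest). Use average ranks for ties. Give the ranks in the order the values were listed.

2, 5, 2, 4, 8, 9, 7, 2, 6

Sorted (descending): 542, 542, 542, 528, 399, 386, 348, 345, 341
The 3 values of 542 occupy positions 1–3 → average rank 2.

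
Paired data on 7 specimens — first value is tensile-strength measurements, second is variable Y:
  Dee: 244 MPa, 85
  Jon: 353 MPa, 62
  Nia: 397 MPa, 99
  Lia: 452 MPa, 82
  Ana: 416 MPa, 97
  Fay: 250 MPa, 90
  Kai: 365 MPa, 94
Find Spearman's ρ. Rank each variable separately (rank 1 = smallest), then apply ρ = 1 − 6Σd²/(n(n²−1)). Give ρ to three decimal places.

Ranks of variable 1: 1, 3, 5, 7, 6, 2, 4
Ranks of variable 2: 3, 1, 7, 2, 6, 4, 5
d = r₁ − r₂: -2, 2, -2, 5, 0, -2, -1
d²: 4, 4, 4, 25, 0, 4, 1; Σd² = 42
ρ = 1 − 6·42/(7·48) = 1 − 252/336 = 0.250

0.250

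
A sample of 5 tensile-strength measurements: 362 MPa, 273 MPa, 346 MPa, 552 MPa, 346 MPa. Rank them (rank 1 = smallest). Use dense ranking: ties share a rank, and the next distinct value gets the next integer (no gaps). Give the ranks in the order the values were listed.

Sorted (ascending): 273, 346, 346, 362, 552
The 2 values of 346 share dense rank 2.
Remaining distinct values take the next consecutive integers.

3, 1, 2, 4, 2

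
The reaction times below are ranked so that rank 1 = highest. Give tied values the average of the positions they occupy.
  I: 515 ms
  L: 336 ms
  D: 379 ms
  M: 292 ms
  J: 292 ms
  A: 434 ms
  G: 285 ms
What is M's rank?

5.5

Sorted (descending): 515, 434, 379, 336, 292, 292, 285
The 2 values of 292 occupy positions 5–6 → average rank (5+6)/2 = 5.5.
M has value 292 ms → rank 5.5.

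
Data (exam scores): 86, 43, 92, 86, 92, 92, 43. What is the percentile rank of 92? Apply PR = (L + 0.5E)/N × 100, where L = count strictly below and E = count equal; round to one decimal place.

N = 7.
Strictly below 92: 4. Equal to 92: 3.
PR = (4 + 0.5·3)/7 × 100 = 78.6

78.6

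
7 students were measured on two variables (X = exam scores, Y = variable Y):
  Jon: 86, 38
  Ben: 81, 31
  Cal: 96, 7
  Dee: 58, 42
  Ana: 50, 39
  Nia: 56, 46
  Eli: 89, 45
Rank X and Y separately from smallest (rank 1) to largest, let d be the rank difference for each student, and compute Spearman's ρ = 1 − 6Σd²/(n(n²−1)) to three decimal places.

-0.464

Ranks of variable 1: 5, 4, 7, 3, 1, 2, 6
Ranks of variable 2: 3, 2, 1, 5, 4, 7, 6
d = r₁ − r₂: 2, 2, 6, -2, -3, -5, 0
d²: 4, 4, 36, 4, 9, 25, 0; Σd² = 82
ρ = 1 − 6·82/(7·48) = 1 − 492/336 = -0.464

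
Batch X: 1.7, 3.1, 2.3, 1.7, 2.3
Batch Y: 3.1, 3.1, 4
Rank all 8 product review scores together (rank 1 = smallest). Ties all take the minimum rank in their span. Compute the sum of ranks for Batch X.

13

Sorted (ascending): 1.7, 1.7, 2.3, 2.3, 3.1, 3.1, 3.1, 4
The 2 values of 1.7 occupy positions 1–2 → each gets rank 1.
The 2 values of 2.3 occupy positions 3–4 → each gets rank 3.
The 3 values of 3.1 occupy positions 5–7 → each gets rank 5.
Batch X values → pooled ranks: 1.7→1, 3.1→5, 2.3→3, 1.7→1, 2.3→3
Rank sum = 1 + 5 + 3 + 1 + 3 = 13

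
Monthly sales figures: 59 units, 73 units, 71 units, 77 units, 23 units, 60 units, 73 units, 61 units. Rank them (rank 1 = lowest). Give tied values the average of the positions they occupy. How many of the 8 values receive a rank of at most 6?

5

Sorted (ascending): 23, 59, 60, 61, 71, 73, 73, 77
The 2 values of 73 occupy positions 6–7 → average rank (6+7)/2 = 6.5.
Ranks ≤ 6: {1, 2, 3, 4, 5} → 5 values.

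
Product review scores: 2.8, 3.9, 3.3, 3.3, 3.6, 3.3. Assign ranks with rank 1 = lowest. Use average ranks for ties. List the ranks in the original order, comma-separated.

1, 6, 3, 3, 5, 3

Sorted (ascending): 2.8, 3.3, 3.3, 3.3, 3.6, 3.9
The 3 values of 3.3 occupy positions 2–4 → average rank 3.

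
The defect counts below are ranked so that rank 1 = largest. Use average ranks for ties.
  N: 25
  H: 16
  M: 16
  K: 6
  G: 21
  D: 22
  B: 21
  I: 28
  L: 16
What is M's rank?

Sorted (descending): 28, 25, 22, 21, 21, 16, 16, 16, 6
The 2 values of 21 occupy positions 4–5 → average rank (4+5)/2 = 4.5.
The 3 values of 16 occupy positions 6–8 → average rank 7.
M has value 16 → rank 7.

7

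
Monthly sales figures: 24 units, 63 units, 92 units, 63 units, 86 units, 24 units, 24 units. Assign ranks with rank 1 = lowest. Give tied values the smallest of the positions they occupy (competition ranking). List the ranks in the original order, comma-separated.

Sorted (ascending): 24, 24, 24, 63, 63, 86, 92
The 3 values of 24 occupy positions 1–3 → each gets rank 1.
The 2 values of 63 occupy positions 4–5 → each gets rank 4.

1, 4, 7, 4, 6, 1, 1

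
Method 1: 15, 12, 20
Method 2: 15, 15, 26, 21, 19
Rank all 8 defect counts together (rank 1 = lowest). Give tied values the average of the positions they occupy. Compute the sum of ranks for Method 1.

10

Sorted (ascending): 12, 15, 15, 15, 19, 20, 21, 26
The 3 values of 15 occupy positions 2–4 → average rank 3.
Method 1 values → pooled ranks: 15→3, 12→1, 20→6
Rank sum = 3 + 1 + 6 = 10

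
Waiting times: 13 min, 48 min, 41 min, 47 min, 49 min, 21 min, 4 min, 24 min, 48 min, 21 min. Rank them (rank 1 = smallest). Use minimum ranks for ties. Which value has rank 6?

Sorted (ascending): 4, 13, 21, 21, 24, 41, 47, 48, 48, 49
The 2 values of 21 occupy positions 3–4 → each gets rank 3.
The 2 values of 48 occupy positions 8–9 → each gets rank 8.
Rank 6 → value 41.

41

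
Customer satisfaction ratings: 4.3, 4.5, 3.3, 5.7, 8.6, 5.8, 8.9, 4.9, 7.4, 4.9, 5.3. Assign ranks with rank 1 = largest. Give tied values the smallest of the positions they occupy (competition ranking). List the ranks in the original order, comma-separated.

Sorted (descending): 8.9, 8.6, 7.4, 5.8, 5.7, 5.3, 4.9, 4.9, 4.5, 4.3, 3.3
The 2 values of 4.9 occupy positions 7–8 → each gets rank 7.

10, 9, 11, 5, 2, 4, 1, 7, 3, 7, 6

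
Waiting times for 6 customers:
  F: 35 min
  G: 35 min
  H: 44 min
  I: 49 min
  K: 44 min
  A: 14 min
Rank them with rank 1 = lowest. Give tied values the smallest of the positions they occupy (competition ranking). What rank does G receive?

2

Sorted (ascending): 14, 35, 35, 44, 44, 49
The 2 values of 35 occupy positions 2–3 → each gets rank 2.
The 2 values of 44 occupy positions 4–5 → each gets rank 4.
G has value 35 min → rank 2.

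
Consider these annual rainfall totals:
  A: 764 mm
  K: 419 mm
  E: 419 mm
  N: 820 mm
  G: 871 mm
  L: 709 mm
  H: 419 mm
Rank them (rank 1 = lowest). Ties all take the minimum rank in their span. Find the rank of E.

Sorted (ascending): 419, 419, 419, 709, 764, 820, 871
The 3 values of 419 occupy positions 1–3 → each gets rank 1.
E has value 419 mm → rank 1.

1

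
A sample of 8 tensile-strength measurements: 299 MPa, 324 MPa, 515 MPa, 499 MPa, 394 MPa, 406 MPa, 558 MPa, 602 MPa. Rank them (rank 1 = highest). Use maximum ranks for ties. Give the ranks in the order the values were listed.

Sorted (descending): 602, 558, 515, 499, 406, 394, 324, 299
No ties — each value takes its position as its rank.

8, 7, 3, 4, 6, 5, 2, 1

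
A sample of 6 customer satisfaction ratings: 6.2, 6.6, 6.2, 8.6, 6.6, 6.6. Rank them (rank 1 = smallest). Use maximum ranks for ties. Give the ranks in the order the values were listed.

2, 5, 2, 6, 5, 5

Sorted (ascending): 6.2, 6.2, 6.6, 6.6, 6.6, 8.6
The 2 values of 6.2 occupy positions 1–2 → each gets rank 2.
The 3 values of 6.6 occupy positions 3–5 → each gets rank 5.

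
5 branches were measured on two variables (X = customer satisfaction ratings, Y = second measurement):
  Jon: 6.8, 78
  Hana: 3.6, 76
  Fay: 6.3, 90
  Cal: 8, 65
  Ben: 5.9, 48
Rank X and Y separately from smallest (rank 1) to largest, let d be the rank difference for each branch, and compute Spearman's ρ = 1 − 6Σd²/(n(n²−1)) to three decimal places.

0.100

Ranks of variable 1: 4, 1, 3, 5, 2
Ranks of variable 2: 4, 3, 5, 2, 1
d = r₁ − r₂: 0, -2, -2, 3, 1
d²: 0, 4, 4, 9, 1; Σd² = 18
ρ = 1 − 6·18/(5·24) = 1 − 108/120 = 0.100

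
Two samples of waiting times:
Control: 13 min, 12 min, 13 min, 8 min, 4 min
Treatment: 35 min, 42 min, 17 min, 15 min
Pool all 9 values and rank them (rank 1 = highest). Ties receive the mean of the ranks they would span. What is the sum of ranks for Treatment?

10

Sorted (descending): 42, 35, 17, 15, 13, 13, 12, 8, 4
The 2 values of 13 occupy positions 5–6 → average rank (5+6)/2 = 5.5.
Treatment values → pooled ranks: 35→2, 42→1, 17→3, 15→4
Rank sum = 2 + 1 + 3 + 4 = 10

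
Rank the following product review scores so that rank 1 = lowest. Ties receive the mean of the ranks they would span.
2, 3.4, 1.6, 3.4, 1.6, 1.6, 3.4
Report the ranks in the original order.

Sorted (ascending): 1.6, 1.6, 1.6, 2, 3.4, 3.4, 3.4
The 3 values of 1.6 occupy positions 1–3 → average rank 2.
The 3 values of 3.4 occupy positions 5–7 → average rank 6.

4, 6, 2, 6, 2, 2, 6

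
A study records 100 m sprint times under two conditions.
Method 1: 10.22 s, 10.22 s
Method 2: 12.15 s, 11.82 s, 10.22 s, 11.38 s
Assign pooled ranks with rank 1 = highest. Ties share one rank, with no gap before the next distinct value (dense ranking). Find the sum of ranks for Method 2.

Sorted (descending): 12.15, 11.82, 11.38, 10.22, 10.22, 10.22
The 3 values of 10.22 share dense rank 4.
Remaining distinct values take the next consecutive integers.
Method 2 values → pooled ranks: 12.15→1, 11.82→2, 10.22→4, 11.38→3
Rank sum = 1 + 2 + 4 + 3 = 10

10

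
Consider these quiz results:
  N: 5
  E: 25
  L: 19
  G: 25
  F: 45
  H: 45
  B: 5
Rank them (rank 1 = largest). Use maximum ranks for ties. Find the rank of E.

4

Sorted (descending): 45, 45, 25, 25, 19, 5, 5
The 2 values of 45 occupy positions 1–2 → each gets rank 2.
The 2 values of 25 occupy positions 3–4 → each gets rank 4.
The 2 values of 5 occupy positions 6–7 → each gets rank 7.
E has value 25 → rank 4.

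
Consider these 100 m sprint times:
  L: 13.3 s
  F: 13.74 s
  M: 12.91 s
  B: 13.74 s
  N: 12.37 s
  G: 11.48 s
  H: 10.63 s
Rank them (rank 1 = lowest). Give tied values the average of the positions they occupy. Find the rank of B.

6.5

Sorted (ascending): 10.63, 11.48, 12.37, 12.91, 13.3, 13.74, 13.74
The 2 values of 13.74 occupy positions 6–7 → average rank (6+7)/2 = 6.5.
B has value 13.74 s → rank 6.5.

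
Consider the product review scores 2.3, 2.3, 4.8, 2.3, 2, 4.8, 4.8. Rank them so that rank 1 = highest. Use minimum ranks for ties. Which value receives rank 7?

2

Sorted (descending): 4.8, 4.8, 4.8, 2.3, 2.3, 2.3, 2
The 3 values of 4.8 occupy positions 1–3 → each gets rank 1.
The 3 values of 2.3 occupy positions 4–6 → each gets rank 4.
Rank 7 → value 2.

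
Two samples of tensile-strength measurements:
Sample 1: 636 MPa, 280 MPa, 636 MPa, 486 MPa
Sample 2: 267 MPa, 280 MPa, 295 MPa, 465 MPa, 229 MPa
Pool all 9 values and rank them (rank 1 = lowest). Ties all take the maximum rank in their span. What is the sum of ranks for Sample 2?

18

Sorted (ascending): 229, 267, 280, 280, 295, 465, 486, 636, 636
The 2 values of 280 occupy positions 3–4 → each gets rank 4.
The 2 values of 636 occupy positions 8–9 → each gets rank 9.
Sample 2 values → pooled ranks: 267→2, 280→4, 295→5, 465→6, 229→1
Rank sum = 2 + 4 + 5 + 6 + 1 = 18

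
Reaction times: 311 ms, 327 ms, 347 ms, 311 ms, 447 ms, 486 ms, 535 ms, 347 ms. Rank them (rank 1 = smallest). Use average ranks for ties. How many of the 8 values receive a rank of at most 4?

3

Sorted (ascending): 311, 311, 327, 347, 347, 447, 486, 535
The 2 values of 311 occupy positions 1–2 → average rank (1+2)/2 = 1.5.
The 2 values of 347 occupy positions 4–5 → average rank (4+5)/2 = 4.5.
Ranks ≤ 4: {1.5, 1.5, 3} → 3 values.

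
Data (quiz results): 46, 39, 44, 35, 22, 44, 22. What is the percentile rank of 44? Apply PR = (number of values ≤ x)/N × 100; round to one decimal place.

N = 7.
Strictly below 44: 4. Equal to 44: 2.
PR = 6/7 × 100 = 85.7

85.7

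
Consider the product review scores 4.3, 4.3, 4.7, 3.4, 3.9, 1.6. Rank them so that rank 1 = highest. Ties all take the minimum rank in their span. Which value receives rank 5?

Sorted (descending): 4.7, 4.3, 4.3, 3.9, 3.4, 1.6
The 2 values of 4.3 occupy positions 2–3 → each gets rank 2.
Rank 5 → value 3.4.

3.4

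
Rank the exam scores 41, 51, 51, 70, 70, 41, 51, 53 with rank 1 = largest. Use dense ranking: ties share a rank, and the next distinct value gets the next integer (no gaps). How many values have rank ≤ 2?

3

Sorted (descending): 70, 70, 53, 51, 51, 51, 41, 41
The 2 values of 70 share dense rank 1.
The 3 values of 51 share dense rank 3.
The 2 values of 41 share dense rank 4.
Remaining distinct values take the next consecutive integers.
Ranks ≤ 2: {1, 1, 2} → 3 values.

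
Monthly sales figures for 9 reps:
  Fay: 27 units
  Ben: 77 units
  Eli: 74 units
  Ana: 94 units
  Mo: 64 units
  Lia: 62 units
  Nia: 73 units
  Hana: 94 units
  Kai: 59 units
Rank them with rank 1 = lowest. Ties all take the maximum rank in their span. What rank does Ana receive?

9

Sorted (ascending): 27, 59, 62, 64, 73, 74, 77, 94, 94
The 2 values of 94 occupy positions 8–9 → each gets rank 9.
Ana has value 94 units → rank 9.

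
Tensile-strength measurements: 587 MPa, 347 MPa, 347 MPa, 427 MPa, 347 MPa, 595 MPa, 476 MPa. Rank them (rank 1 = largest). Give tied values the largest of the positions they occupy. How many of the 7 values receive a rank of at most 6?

4

Sorted (descending): 595, 587, 476, 427, 347, 347, 347
The 3 values of 347 occupy positions 5–7 → each gets rank 7.
Ranks ≤ 6: {1, 2, 3, 4} → 4 values.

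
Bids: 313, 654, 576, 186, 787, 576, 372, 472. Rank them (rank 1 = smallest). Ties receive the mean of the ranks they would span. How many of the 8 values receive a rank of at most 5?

4

Sorted (ascending): 186, 313, 372, 472, 576, 576, 654, 787
The 2 values of 576 occupy positions 5–6 → average rank (5+6)/2 = 5.5.
Ranks ≤ 5: {1, 2, 3, 4} → 4 values.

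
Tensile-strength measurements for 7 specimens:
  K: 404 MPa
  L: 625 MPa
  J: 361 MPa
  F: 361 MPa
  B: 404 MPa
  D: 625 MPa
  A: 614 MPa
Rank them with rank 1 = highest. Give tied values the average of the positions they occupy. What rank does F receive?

Sorted (descending): 625, 625, 614, 404, 404, 361, 361
The 2 values of 625 occupy positions 1–2 → average rank (1+2)/2 = 1.5.
The 2 values of 404 occupy positions 4–5 → average rank (4+5)/2 = 4.5.
The 2 values of 361 occupy positions 6–7 → average rank (6+7)/2 = 6.5.
F has value 361 MPa → rank 6.5.

6.5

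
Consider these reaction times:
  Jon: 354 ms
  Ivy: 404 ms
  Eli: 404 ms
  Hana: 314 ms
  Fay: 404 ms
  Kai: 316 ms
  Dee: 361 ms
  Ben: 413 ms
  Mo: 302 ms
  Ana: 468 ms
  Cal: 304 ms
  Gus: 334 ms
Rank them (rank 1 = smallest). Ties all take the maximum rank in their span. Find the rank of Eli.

Sorted (ascending): 302, 304, 314, 316, 334, 354, 361, 404, 404, 404, 413, 468
The 3 values of 404 occupy positions 8–10 → each gets rank 10.
Eli has value 404 ms → rank 10.

10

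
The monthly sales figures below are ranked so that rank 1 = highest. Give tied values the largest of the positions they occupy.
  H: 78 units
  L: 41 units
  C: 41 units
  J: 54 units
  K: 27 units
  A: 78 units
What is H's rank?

Sorted (descending): 78, 78, 54, 41, 41, 27
The 2 values of 78 occupy positions 1–2 → each gets rank 2.
The 2 values of 41 occupy positions 4–5 → each gets rank 5.
H has value 78 units → rank 2.

2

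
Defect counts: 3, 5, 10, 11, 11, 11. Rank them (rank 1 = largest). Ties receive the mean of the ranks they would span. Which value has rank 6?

Sorted (descending): 11, 11, 11, 10, 5, 3
The 3 values of 11 occupy positions 1–3 → average rank 2.
Rank 6 → value 3.

3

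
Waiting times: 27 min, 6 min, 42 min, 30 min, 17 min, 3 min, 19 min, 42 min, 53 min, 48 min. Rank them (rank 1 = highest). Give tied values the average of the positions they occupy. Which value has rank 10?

3

Sorted (descending): 53, 48, 42, 42, 30, 27, 19, 17, 6, 3
The 2 values of 42 occupy positions 3–4 → average rank (3+4)/2 = 3.5.
Rank 10 → value 3.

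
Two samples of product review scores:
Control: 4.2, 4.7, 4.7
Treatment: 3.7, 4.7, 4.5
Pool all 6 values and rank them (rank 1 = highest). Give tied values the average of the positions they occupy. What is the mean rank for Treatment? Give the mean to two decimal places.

Sorted (descending): 4.7, 4.7, 4.7, 4.5, 4.2, 3.7
The 3 values of 4.7 occupy positions 1–3 → average rank 2.
Treatment values → pooled ranks: 3.7→6, 4.7→2, 4.5→4
Mean rank = (6 + 2 + 4) / 3 = 4.00

4.00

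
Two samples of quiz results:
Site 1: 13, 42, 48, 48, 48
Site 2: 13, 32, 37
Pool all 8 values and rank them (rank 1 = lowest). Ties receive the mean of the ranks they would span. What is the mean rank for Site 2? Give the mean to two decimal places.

2.83

Sorted (ascending): 13, 13, 32, 37, 42, 48, 48, 48
The 2 values of 13 occupy positions 1–2 → average rank (1+2)/2 = 1.5.
The 3 values of 48 occupy positions 6–8 → average rank 7.
Site 2 values → pooled ranks: 13→1.5, 32→3, 37→4
Mean rank = (1.5 + 3 + 4) / 3 = 2.83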